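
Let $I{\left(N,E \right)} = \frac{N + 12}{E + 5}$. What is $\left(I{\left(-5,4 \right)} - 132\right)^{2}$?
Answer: $\frac{1394761}{81} \approx 17219.0$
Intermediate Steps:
$I{\left(N,E \right)} = \frac{12 + N}{5 + E}$
$\left(I{\left(-5,4 \right)} - 132\right)^{2} = \left(\frac{12 - 5}{5 + 4} - 132\right)^{2} = \left(\frac{1}{9} \cdot 7 - 132\right)^{2} = \left(\frac{7}{9} - 132\right)^{2} = \left(- \frac{1181}{9}\right)^{2} = \frac{1394761}{81}$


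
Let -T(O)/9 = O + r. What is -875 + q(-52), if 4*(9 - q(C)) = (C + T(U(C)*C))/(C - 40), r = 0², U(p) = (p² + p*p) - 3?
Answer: 138175/23 ≈ 6007.6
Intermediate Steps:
U(p) = -3 + 2*p² (U(p) = (p² + p²) - 3 = 2*p² - 3 = -3 + 2*p²)
r = 0
T(O) = -9*O (T(O) = -9*(O + 0) = -9*O)
q(C) = 9 - (C - 9*C*(-3 + 2*C²))/(4*(-40 + C)) (q(C) = 9 - (C - 9*(-3 + 2*C²)*C)/(4*(C - 40)) = 9 - (C - 9*C*(-3 + 2*C²))/(4*(-40 + C)))
-875 + q(-52) = -875 + (-720 + 4*(-52) + 9*(-52)³)/(2*(-40 - 52)) = -875 + (½)*(-720 - 208 + 9*(-140608))/(-92) = -875 + (½)*(-1/92)*(-720 - 208 - 1265472) = -875 + (½)*(-1/92)*(-1266400) = -875 + 158300/23 = 138175/23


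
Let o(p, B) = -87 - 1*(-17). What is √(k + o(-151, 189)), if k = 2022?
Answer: 4*√122 ≈ 44.181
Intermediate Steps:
o(p, B) = -70 (o(p, B) = -87 + 17 = -70)
√(k + o(-151, 189)) = √(2022 - 70) = √1952 = 4*√122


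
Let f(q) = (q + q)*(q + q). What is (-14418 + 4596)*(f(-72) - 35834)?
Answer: 148292556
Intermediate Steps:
f(q) = 4*q² (f(q) = (2*q)*(2*q) = 4*q²)
(-14418 + 4596)*(f(-72) - 35834) = (-14418 + 4596)*(4*(-72)² - 35834) = -9822*(4*5184 - 35834) = -9822*(20736 - 35834) = -9822*(-15098) = 148292556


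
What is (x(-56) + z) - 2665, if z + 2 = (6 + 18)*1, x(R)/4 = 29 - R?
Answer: -2303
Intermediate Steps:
x(R) = 116 - 4*R (x(R) = 4*(29 - R) = 116 - 4*R)
z = 22 (z = -2 + (6 + 18)*1 = -2 + 24*1 = -2 + 24 = 22)
(x(-56) + z) - 2665 = ((116 - 4*(-56)) + 22) - 2665 = ((116 + 224) + 22) - 2665 = (340 + 22) - 2665 = 362 - 2665 = -2303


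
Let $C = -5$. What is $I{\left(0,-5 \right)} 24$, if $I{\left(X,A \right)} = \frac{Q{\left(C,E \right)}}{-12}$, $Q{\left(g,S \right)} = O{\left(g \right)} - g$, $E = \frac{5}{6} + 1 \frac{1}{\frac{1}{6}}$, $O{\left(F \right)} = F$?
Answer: $0$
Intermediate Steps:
$E = \frac{41}{6}$ ($E = 5 \cdot \frac{1}{6} + 1 \frac{1}{\frac{1}{6}} = \frac{5}{6} + 1 \cdot 6 = \frac{5}{6} + 6 = \frac{41}{6} \approx 6.8333$)
$Q{\left(g,S \right)} = 0$ ($Q{\left(g,S \right)} = g - g = 0$)
$I{\left(X,A \right)} = 0$ ($I{\left(X,A \right)} = \frac{0}{-12} = 0 \left(- \frac{1}{12}\right) = 0$)
$I{\left(0,-5 \right)} 24 = 0 \cdot 24 = 0$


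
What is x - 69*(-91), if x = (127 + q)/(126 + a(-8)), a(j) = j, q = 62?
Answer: 741111/118 ≈ 6280.6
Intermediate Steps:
x = 189/118 (x = (127 + 62)/(126 - 8) = 189/118 ≈ 1.6017)
x - 69*(-91) = 189/118 - 69*(-91) = 189/118 + 6279 = 741111/118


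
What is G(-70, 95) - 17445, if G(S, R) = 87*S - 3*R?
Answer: -23820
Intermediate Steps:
G(S, R) = -3*R + 87*S
G(-70, 95) - 17445 = (-3*95 + 87*(-70)) - 17445 = (-285 - 6090) - 17445 = -6375 - 17445 = -23820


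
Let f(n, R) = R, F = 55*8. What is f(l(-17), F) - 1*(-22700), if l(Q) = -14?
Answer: 23140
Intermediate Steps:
F = 440
f(l(-17), F) - 1*(-22700) = 440 - 1*(-22700) = 440 + 22700 = 23140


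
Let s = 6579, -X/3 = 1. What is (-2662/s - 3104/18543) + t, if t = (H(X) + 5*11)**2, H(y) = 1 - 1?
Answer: 122987756081/40664799 ≈ 3024.4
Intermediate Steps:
X = -3 (X = -3*1 = -3)
H(y) = 0
t = 3025 (t = (0 + 5*11)**2 = (0 + 55)**2 = 55**2 = 3025)
(-2662/s - 3104/18543) + t = (-2662/6579 - 3104/18543) + 3025 = -23260894/40664799 + 3025 = 122987756081/40664799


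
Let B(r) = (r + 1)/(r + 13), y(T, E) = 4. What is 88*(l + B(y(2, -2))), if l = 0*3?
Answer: 440/17 ≈ 25.882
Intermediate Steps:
B(r) = (1 + r)/(13 + r)
l = 0
88*(l + B(y(2, -2))) = 88*(0 + (1 + 4)/(13 + 4)) = 88*(0 + 5/17) = 88*(5/17) = 440/17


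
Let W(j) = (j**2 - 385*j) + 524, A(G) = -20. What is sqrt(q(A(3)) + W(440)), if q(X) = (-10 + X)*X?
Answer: 2*sqrt(6331) ≈ 159.14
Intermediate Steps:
W(j) = 524 + j**2 - 385*j
q(X) = X*(-10 + X)
sqrt(q(A(3)) + W(440)) = sqrt(-20*(-10 - 20) + (524 + 440**2 - 385*440)) = sqrt(-20*(-30) + (524 + 193600 - 169400)) = sqrt(600 + 24724) = sqrt(25324) = 2*sqrt(6331)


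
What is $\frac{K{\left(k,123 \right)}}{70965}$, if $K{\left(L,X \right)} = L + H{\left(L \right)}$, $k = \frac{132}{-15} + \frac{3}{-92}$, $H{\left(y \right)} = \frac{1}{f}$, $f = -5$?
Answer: $- \frac{277}{2176260} \approx -0.00012728$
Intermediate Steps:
$H{\left(y \right)} = - \frac{1}{5}$ ($H{\left(y \right)} = \frac{1}{-5} = - \frac{1}{5}$)
$k = - \frac{4063}{460}$ ($k = 132 \left(- \frac{1}{15}\right) + 3 \left(- \frac{1}{92}\right) = - \frac{44}{5} - \frac{3}{92} = - \frac{4063}{460} \approx -8.8326$)
$K{\left(L,X \right)} = - \frac{1}{5} + L$ ($K{\left(L,X \right)} = L - \frac{1}{5} = - \frac{1}{5} + L$)
$\frac{K{\left(k,123 \right)}}{70965} = \frac{- \frac{1}{5} - \frac{4063}{460}}{70965} = \left(- \frac{831}{92}\right) \frac{1}{70965} = - \frac{277}{2176260}$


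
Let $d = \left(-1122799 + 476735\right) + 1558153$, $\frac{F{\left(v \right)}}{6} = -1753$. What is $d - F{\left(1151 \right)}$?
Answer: $922607$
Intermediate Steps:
$F{\left(v \right)} = -10518$ ($F{\left(v \right)} = 6 \left(-1753\right) = -10518$)
$d = 912089$ ($d = -646064 + 1558153 = 912089$)
$d - F{\left(1151 \right)} = 912089 - -10518 = 912089 + 10518 = 922607$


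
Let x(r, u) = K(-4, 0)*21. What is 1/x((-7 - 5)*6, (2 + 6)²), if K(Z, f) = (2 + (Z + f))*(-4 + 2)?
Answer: 1/84 ≈ 0.011905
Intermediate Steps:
K(Z, f) = -4 - 2*Z - 2*f (K(Z, f) = (2 + Z + f)*(-2) = -4 - 2*Z - 2*f)
x(r, u) = 84 (x(r, u) = (-4 - 2*(-4) - 2*0)*21 = (-4 + 8 + 0)*21 = 4*21 = 84)
1/x((-7 - 5)*6, (2 + 6)²) = 1/84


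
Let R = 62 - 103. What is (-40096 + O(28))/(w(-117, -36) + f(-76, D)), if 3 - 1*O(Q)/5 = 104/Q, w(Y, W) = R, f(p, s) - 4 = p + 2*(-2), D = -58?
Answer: 280697/819 ≈ 342.73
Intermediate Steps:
f(p, s) = p (f(p, s) = 4 + (p + 2*(-2)) = 4 + (p - 4) = 4 + (-4 + p) = p)
R = -41
w(Y, W) = -41
O(Q) = 15 - 520/Q
(-40096 + O(28))/(w(-117, -36) + f(-76, D)) = (-40096 + (15 - 520/28))/(-41 - 76) = (-40096 + (15 - 520*1/28))/(-117) = (-40096 + (15 - 130/7))*(-1/117) = (-40096 - 25/7)*(-1/117) = -280697/7*(-1/117) = 280697/819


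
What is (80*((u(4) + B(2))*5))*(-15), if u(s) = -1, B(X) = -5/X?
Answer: 21000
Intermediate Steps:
(80*((u(4) + B(2))*5))*(-15) = (80*((-1 - 5/2)*5))*(-15) = (80*(-7/2*5))*(-15) = (80*(-35/2))*(-15) = -1400*(-15) = 21000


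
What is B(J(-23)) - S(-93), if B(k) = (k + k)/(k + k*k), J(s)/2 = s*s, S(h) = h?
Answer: 98489/1059 ≈ 93.002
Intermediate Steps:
J(s) = 2*s² (J(s) = 2*(s*s) = 2*s²)
B(k) = 2*k/(k + k²) (B(k) = (2*k)/(k + k²) = 2*k/(k + k²))
B(J(-23)) - S(-93) = 2/(1 + 2*(-23)²) - 1*(-93) = 2/(1 + 2*529) + 93 = 2/(1 + 1058) + 93 = 2/1059 + 93 = 98489/1059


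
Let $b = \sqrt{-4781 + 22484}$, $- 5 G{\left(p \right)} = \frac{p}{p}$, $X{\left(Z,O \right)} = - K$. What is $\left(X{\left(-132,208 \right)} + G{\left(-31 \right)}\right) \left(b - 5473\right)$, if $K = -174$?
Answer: $- \frac{4756037}{5} + \frac{2607 \sqrt{1967}}{5} \approx -9.2808 \cdot 10^{5}$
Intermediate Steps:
$X{\left(Z,O \right)} = 174$ ($X{\left(Z,O \right)} = \left(-1\right) \left(-174\right) = 174$)
$G{\left(p \right)} = - \frac{1}{5}$ ($G{\left(p \right)} = - \frac{p \frac{1}{p}}{5} = \left(- \frac{1}{5}\right) 1 = - \frac{1}{5}$)
$b = 3 \sqrt{1967}$ ($b = \sqrt{17703} = 3 \sqrt{1967} \approx 133.05$)
$\left(X{\left(-132,208 \right)} + G{\left(-31 \right)}\right) \left(b - 5473\right) = \left(174 - \frac{1}{5}\right) \left(3 \sqrt{1967} - 5473\right) = \frac{869 \left(-5473 + 3 \sqrt{1967}\right)}{5} = - \frac{4756037}{5} + \frac{2607 \sqrt{1967}}{5}$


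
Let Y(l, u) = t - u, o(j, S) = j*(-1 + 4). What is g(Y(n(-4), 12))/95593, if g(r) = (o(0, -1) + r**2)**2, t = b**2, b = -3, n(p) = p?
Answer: 81/95593 ≈ 0.00084734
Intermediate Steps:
o(j, S) = 3*j (o(j, S) = j*3 = 3*j)
t = 9 (t = (-3)**2 = 9)
Y(l, u) = 9 - u
g(r) = r**4 (g(r) = (3*0 + r**2)**2 = (0 + r**2)**2 = (r**2)**2 = r**4)
g(Y(n(-4), 12))/95593 = (9 - 1*12)**4/95593 = (9 - 12)**4*(1/95593) = (-3)**4*(1/95593) = 81*(1/95593) = 81/95593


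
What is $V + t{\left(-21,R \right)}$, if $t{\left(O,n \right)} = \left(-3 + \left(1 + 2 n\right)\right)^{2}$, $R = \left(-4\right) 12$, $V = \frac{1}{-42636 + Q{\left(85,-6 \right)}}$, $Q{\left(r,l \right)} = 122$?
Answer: $\frac{408304455}{42514} \approx 9604.0$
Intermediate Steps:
$V = - \frac{1}{42514}$ ($V = \frac{1}{-42636 + 122} = \frac{1}{-42514} = - \frac{1}{42514} \approx -2.3522 \cdot 10^{-5}$)
$R = -48$
$t{\left(O,n \right)} = \left(-2 + 2 n\right)^{2}$
$V + t{\left(-21,R \right)} = - \frac{1}{42514} + 4 \left(-1 - 48\right)^{2} = - \frac{1}{42514} + 4 \left(-49\right)^{2} = - \frac{1}{42514} + 4 \cdot 2401 = - \frac{1}{42514} + 9604 = \frac{408304455}{42514}$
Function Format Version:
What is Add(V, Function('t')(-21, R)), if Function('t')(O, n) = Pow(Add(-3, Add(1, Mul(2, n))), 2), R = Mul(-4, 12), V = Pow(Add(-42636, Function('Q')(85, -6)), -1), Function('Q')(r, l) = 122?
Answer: Rational(408304455, 42514) ≈ 9604.0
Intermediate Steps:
V = Rational(-1, 42514) (V = Pow(Add(-42636, 122), -1) = Pow(-42514, -1) = Rational(-1, 42514) ≈ -2.3522e-5)
R = -48
Function('t')(O, n) = Pow(Add(-2, Mul(2, n)), 2)
Add(V, Function('t')(-21, R)) = Add(Rational(-1, 42514), Mul(4, Pow(Add(-1, -48), 2))) = Add(Rational(-1, 42514), Mul(4, Pow(-49, 2))) = Add(Rational(-1, 42514), Mul(4, 2401)) = Add(Rational(-1, 42514), 9604) = Rational(408304455, 42514)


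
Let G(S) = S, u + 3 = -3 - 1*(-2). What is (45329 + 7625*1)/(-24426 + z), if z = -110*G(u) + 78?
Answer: -26477/11954 ≈ -2.2149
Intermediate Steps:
u = -4 (u = -3 + (-3 - 1*(-2)) = -3 + (-3 + 2) = -3 - 1 = -4)
z = 518 (z = -110*(-4) + 78 = 440 + 78 = 518)
(45329 + 7625*1)/(-24426 + z) = (45329 + 7625*1)/(-24426 + 518) = (45329 + 7625)/(-23908) = 52954*(-1/23908) = -26477/11954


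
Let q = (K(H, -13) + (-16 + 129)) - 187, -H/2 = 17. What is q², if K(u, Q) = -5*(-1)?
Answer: 4761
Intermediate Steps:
H = -34 (H = -2*17 = -34)
K(u, Q) = 5
q = -69 (q = (5 + (-16 + 129)) - 187 = (5 + 113) - 187 = 118 - 187 = -69)
q² = (-69)² = 4761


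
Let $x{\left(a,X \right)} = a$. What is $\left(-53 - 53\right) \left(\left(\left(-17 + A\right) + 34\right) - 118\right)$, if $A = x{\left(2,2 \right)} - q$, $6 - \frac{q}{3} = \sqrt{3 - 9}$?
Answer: $12402 - 318 i \sqrt{6} \approx 12402.0 - 778.94 i$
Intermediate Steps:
$q = 18 - 3 i \sqrt{6}$ ($q = 18 - 3 \sqrt{3 - 9} = 18 - 3 \sqrt{-6} = 18 - 3 i \sqrt{6} \approx 18.0 - 7.3485 i$)
$A = -16 + 3 i \sqrt{6}$ ($A = 2 - \left(18 - 3 i \sqrt{6}\right) = -16 + 3 i \sqrt{6} \approx -16.0 + 7.3485 i$)
$\left(-53 - 53\right) \left(\left(\left(-17 + A\right) + 34\right) - 118\right) = \left(-53 - 53\right) \left(\left(\left(-17 - \left(16 - 3 i \sqrt{6}\right)\right) + 34\right) - 118\right) = \left(-53 - 53\right) \left(\left(\left(-33 + 3 i \sqrt{6}\right) + 34\right) - 118\right) = - 106 \left(\left(1 + 3 i \sqrt{6}\right) - 118\right) = - 106 \left(-117 + 3 i \sqrt{6}\right) = 12402 - 318 i \sqrt{6}$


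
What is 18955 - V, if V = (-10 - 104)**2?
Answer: 5959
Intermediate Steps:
V = 12996 (V = (-114)**2 = 12996)
18955 - V = 18955 - 1*12996 = 18955 - 12996 = 5959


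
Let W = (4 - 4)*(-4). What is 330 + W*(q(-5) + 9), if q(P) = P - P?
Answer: 330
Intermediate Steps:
q(P) = 0
W = 0 (W = 0*(-4) = 0)
330 + W*(q(-5) + 9) = 330 + 0*(0 + 9) = 330 + 0*9 = 330 + 0 = 330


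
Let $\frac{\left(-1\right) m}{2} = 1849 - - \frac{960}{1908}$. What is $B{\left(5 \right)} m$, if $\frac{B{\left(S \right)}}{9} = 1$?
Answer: $- \frac{1764426}{53} \approx -33291.0$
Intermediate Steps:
$B{\left(S \right)} = 9$ ($B{\left(S \right)} = 9 \cdot 1 = 9$)
$m = - \frac{588142}{159}$ ($m = - 2 \left(1849 - - \frac{960}{1908}\right) = - 2 \left(1849 - \left(-960\right) \frac{1}{1908}\right) = - 2 \left(1849 - - \frac{80}{159}\right) = - 2 \left(1849 + \frac{80}{159}\right) = \left(-2\right) \frac{294071}{159} = - \frac{588142}{159} \approx -3699.0$)
$B{\left(5 \right)} m = 9 \left(- \frac{588142}{159}\right) = - \frac{1764426}{53}$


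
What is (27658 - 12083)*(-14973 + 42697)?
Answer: 431801300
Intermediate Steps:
(27658 - 12083)*(-14973 + 42697) = 15575*27724 = 431801300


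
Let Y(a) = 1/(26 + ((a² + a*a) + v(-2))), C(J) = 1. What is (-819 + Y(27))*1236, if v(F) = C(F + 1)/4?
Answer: -2003308388/1979 ≈ -1.0123e+6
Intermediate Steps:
v(F) = ¼ (v(F) = 1/4 = 1*(¼) = ¼)
Y(a) = 1/(105/4 + 2*a²) (Y(a) = 1/(26 + ((a² + a*a) + ¼)) = 1/(26 + ((a² + a²) + ¼)) = 1/(26 + (2*a² + ¼)) = 1/(26 + (¼ + 2*a²)) = 1/(105/4 + 2*a²))
(-819 + Y(27))*1236 = (-819 + 4/(105 + 8*27²))*1236 = (-819 + 4/(105 + 8*729))*1236 = (-819 + 4/(105 + 5832))*1236 = (-819 + 4/5937)*1236 = -4862399/5937*1236 = -2003308388/1979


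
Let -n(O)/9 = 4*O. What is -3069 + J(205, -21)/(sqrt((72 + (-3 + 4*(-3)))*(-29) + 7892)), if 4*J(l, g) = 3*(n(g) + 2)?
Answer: -3069 + 1137*sqrt(6239)/12478 ≈ -3061.8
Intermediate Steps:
n(O) = -36*O
J(l, g) = 3/2 - 27*g (J(l, g) = (3*(-36*g + 2))/4 = (3*(2 - 36*g))/4 = (6 - 108*g)/4 = 3/2 - 27*g)
-3069 + J(205, -21)/(sqrt((72 + (-3 + 4*(-3)))*(-29) + 7892)) = -3069 + (3/2 - 27*(-21))/(sqrt((72 + (-3 + 4*(-3)))*(-29) + 7892)) = -3069 + (3/2 + 567)/(sqrt((72 + (-3 - 12))*(-29) + 7892)) = -3069 + 1137/(2*(sqrt((72 - 15)*(-29) + 7892))) = -3069 + 1137/(2*(sqrt(57*(-29) + 7892))) = -3069 + 1137/(2*(sqrt(-1653 + 7892))) = -3069 + 1137/(2*(sqrt(6239))) = -3069 + 1137*(sqrt(6239)/6239)/2 = -3069 + 1137*sqrt(6239)/12478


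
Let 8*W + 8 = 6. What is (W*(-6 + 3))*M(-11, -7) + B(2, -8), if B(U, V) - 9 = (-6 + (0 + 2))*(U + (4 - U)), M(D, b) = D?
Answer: -61/4 ≈ -15.250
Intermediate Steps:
W = -1/4 (W = -1 + (1/8)*6 = -1 + 3/4 = -1/4 ≈ -0.25000)
B(U, V) = -7 (B(U, V) = 9 + (-6 + (0 + 2))*(U + (4 - U)) = 9 + (-6 + 2)*4 = 9 - 4*4 = 9 - 16 = -7)
(W*(-6 + 3))*M(-11, -7) + B(2, -8) = -(-6 + 3)/4*(-11) - 7 = -1/4*(-3)*(-11) - 7 = (3/4)*(-11) - 7 = -33/4 - 7 = -61/4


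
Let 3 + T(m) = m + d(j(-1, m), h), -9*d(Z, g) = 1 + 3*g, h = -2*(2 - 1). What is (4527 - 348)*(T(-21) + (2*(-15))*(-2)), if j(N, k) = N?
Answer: 458297/3 ≈ 1.5277e+5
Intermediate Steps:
h = -2 (h = -2*1 = -2)
d(Z, g) = -⅑ - g/3 (d(Z, g) = -(1 + 3*g)/9 = -⅑ - g/3)
T(m) = -22/9 + m (T(m) = -3 + (m + (-⅑ - ⅓*(-2))) = -3 + (m + (-⅑ + ⅔)) = -3 + (m + 5/9) = -3 + (5/9 + m) = -22/9 + m)
(4527 - 348)*(T(-21) + (2*(-15))*(-2)) = (4527 - 348)*((-22/9 - 21) + (2*(-15))*(-2)) = 4179*(-211/9 - 30*(-2)) = 4179*(-211/9 + 60) = 4179*(329/9) = 458297/3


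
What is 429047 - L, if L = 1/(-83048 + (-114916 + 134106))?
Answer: 27398083327/63858 ≈ 4.2905e+5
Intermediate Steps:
L = -1/63858 (L = 1/(-83048 + 19190) = 1/(-63858) = -1/63858 ≈ -1.5660e-5)
429047 - L = 429047 - 1*(-1/63858) = 429047 + 1/63858 = 27398083327/63858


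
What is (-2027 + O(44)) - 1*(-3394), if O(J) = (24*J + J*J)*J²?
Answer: 5793879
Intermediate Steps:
O(J) = J²*(J² + 24*J) (O(J) = (24*J + J²)*J² = (J² + 24*J)*J² = J²*(J² + 24*J))
(-2027 + O(44)) - 1*(-3394) = (-2027 + 44³*(24 + 44)) - 1*(-3394) = (-2027 + 85184*68) + 3394 = (-2027 + 5792512) + 3394 = 5790485 + 3394 = 5793879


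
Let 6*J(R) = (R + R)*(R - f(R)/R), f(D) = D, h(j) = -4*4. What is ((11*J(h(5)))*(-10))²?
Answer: 895206400/9 ≈ 9.9467e+7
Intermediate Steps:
h(j) = -16
J(R) = R*(-1 + R)/3 (J(R) = ((R + R)*(R - R/R))/6 = ((2*R)*(R - 1*1))/6 = ((2*R)*(R - 1))/6 = ((2*R)*(-1 + R))/6 = (2*R*(-1 + R))/6 = R*(-1 + R)/3)
((11*J(h(5)))*(-10))² = ((11*((⅓)*(-16)*(-1 - 16)))*(-10))² = ((11*((⅓)*(-16)*(-17)))*(-10))² = ((11*(272/3))*(-10))² = ((2992/3)*(-10))² = (-29920/3)² = 895206400/9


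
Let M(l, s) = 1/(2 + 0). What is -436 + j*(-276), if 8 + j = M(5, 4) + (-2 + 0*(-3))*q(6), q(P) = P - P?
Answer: 1634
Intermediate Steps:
q(P) = 0
M(l, s) = ½ (M(l, s) = 1/2 = ½)
j = -15/2 (j = -8 + (½ + (-2 + 0*(-3))*0) = -8 + (½ + (-2 + 0)*0) = -8 + (½ - 2*0) = -8 + (½ + 0) = -8 + ½ = -15/2 ≈ -7.5000)
-436 + j*(-276) = -436 - 15/2*(-276) = -436 + 2070 = 1634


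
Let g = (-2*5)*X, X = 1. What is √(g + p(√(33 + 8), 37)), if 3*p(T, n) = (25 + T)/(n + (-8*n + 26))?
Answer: √(-4903485 - 699*√41)/699 ≈ 3.1694*I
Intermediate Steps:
p(T, n) = (25 + T)/(3*(26 - 7*n)) (p(T, n) = ((25 + T)/(n + (-8*n + 26)))/3 = ((25 + T)/(n + (26 - 8*n)))/3 = ((25 + T)/(26 - 7*n))/3 = (25 + T)/(3*(26 - 7*n)))
g = -10 (g = -2*5*1 = -10*1 = -10)
√(g + p(√(33 + 8), 37)) = √(-10 + (-25 - √(33 + 8))/(3*(-26 + 7*37))) = √(-10 + (-25 - √41)/(3*(-26 + 259))) = √(-10 + (⅓)*(-25 - √41)/233) = √(-10 + (⅓)*(1/233)*(-25 - √41)) = √(-10 + (-25/699 - √41/699)) = √(-7015/699 - √41/699)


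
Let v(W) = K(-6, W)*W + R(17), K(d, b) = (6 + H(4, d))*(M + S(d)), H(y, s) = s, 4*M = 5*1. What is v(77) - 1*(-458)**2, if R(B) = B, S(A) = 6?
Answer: -209747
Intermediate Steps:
M = 5/4 (M = (5*1)/4 = (1/4)*5 = 5/4 ≈ 1.2500)
K(d, b) = 87/2 + 29*d/4 (K(d, b) = (6 + d)*(5/4 + 6) = (6 + d)*(29/4) = 87/2 + 29*d/4)
v(W) = 17 (v(W) = (87/2 + (29/4)*(-6))*W + 17 = (87/2 - 87/2)*W + 17 = 0*W + 17 = 0 + 17 = 17)
v(77) - 1*(-458)**2 = 17 - 1*(-458)**2 = 17 - 1*209764 = 17 - 209764 = -209747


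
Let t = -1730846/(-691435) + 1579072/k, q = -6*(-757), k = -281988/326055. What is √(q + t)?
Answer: 2*I*√13356074894522248303924390/5416010355 ≈ 1349.6*I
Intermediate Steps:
k = -93996/108685 (k = -281988*1/326055 = -93996/108685 ≈ -0.86485)
q = 4542
t = -29666226973764646/16248031065 (t = -1730846/(-691435) + 1579072/(-93996/108685) = -1730846*(-1/691435) + 1579072*(-108685/93996) = 1730846/691435 - 42905360080/23499 = -29666226973764646/16248031065 ≈ -1.8258e+6)
√(q + t) = √(4542 - 29666226973764646/16248031065) = √(-29592428416667416/16248031065) = 2*I*√13356074894522248303924390/5416010355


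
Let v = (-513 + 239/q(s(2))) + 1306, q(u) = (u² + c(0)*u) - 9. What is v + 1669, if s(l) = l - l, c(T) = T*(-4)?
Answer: 21919/9 ≈ 2435.4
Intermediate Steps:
c(T) = -4*T
s(l) = 0
q(u) = -9 + u² (q(u) = (u² + (-4*0)*u) - 9 = (u² + 0*u) - 9 = (u² + 0) - 9 = u² - 9 = -9 + u²)
v = 6898/9 (v = (-513 + 239/(-9 + 0²)) + 1306 = (-513 + 239/(-9 + 0)) + 1306 = (-513 + 239/(-9)) + 1306 = (-513 + 239*(-⅑)) + 1306 = (-513 - 239/9) + 1306 = -4856/9 + 1306 = 6898/9 ≈ 766.44)
v + 1669 = 6898/9 + 1669 = 21919/9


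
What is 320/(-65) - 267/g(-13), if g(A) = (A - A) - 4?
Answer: 3215/52 ≈ 61.827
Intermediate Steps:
g(A) = -4 (g(A) = 0 - 4 = -4)
320/(-65) - 267/g(-13) = 320/(-65) - 267/(-4) = 320*(-1/65) - 267*(-¼) = -64/13 + 267/4 = 3215/52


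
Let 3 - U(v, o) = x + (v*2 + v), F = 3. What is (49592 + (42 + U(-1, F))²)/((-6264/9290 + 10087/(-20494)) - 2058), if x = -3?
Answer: -4968493323590/196021589863 ≈ -25.347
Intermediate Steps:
U(v, o) = 6 - 3*v (U(v, o) = 3 - (-3 + (v*2 + v)) = 3 - (-3 + (2*v + v)) = 3 - (-3 + 3*v) = 3 + (3 - 3*v) = 6 - 3*v)
(49592 + (42 + U(-1, F))²)/((-6264/9290 + 10087/(-20494)) - 2058) = (49592 + (42 + (6 - 3*(-1)))²)/((-6264/9290 + 10087/(-20494)) - 2058) = (49592 + (42 + (6 + 3))²)/((-6264*1/9290 + 10087*(-1/20494)) - 2058) = (49592 + (42 + 9)²)/((-3132/4645 - 10087/20494) - 2058) = (49592 + 51²)/(-111041323/95194630 - 2058) = (49592 + 2601)/(-196021589863/95194630) = 52193*(-95194630/196021589863) = -4968493323590/196021589863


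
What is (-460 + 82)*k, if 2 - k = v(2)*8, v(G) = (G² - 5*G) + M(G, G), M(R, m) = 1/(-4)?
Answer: -19656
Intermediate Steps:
M(R, m) = -¼
v(G) = -¼ + G² - 5*G (v(G) = (G² - 5*G) - ¼ = -¼ + G² - 5*G)
k = 52 (k = 2 - (-¼ + 2² - 5*2)*8 = 2 - (-¼ + 4 - 10)*8 = 2 - (-25)*8/4 = 2 - 1*(-50) = 2 + 50 = 52)
(-460 + 82)*k = (-460 + 82)*52 = -378*52 = -19656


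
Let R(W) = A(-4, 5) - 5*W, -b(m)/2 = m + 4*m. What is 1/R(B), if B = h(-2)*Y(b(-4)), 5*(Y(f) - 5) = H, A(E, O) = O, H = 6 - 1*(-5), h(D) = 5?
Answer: -1/175 ≈ -0.0057143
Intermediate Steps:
b(m) = -10*m (b(m) = -2*(m + 4*m) = -10*m)
H = 11 (H = 6 + 5 = 11)
Y(f) = 36/5 (Y(f) = 5 + (1/5)*11 = 5 + 11/5 = 36/5)
B = 36 (B = 5*(36/5) = 36)
R(W) = 5 - 5*W
1/R(B) = 1/(5 - 5*36) = 1/(5 - 180) = 1/(-175) = -1/175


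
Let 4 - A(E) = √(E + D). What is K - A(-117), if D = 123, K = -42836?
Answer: -42840 + √6 ≈ -42838.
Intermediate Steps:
A(E) = 4 - √(123 + E) (A(E) = 4 - √(E + 123) = 4 - √(123 + E))
K - A(-117) = -42836 - (4 - √(123 - 117)) = -42836 - (4 - √6) = -42836 + (-4 + √6) = -42840 + √6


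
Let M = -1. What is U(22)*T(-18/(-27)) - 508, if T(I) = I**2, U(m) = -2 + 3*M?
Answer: -4592/9 ≈ -510.22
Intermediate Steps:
U(m) = -5 (U(m) = -2 + 3*(-1) = -2 - 3 = -5)
U(22)*T(-18/(-27)) - 508 = -5*(-18/(-27))**2 - 508 = -5*(-18*(-1/27))**2 - 508 = -5*(2/3)**2 - 508 = -5*4/9 - 508 = -20/9 - 508 = -4592/9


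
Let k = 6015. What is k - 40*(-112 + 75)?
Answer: 7495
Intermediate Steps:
k - 40*(-112 + 75) = 6015 - 40*(-112 + 75) = 6015 - 40*(-37) = 6015 + 1480 = 7495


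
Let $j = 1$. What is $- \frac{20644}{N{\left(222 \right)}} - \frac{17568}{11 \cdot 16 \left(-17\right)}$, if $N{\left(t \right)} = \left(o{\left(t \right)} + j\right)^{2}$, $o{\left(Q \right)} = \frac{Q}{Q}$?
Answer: $- \frac{964009}{187} \approx -5155.1$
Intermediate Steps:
$o{\left(Q \right)} = 1$
$N{\left(t \right)} = 4$ ($N{\left(t \right)} = \left(1 + 1\right)^{2} = 2^{2} = 4$)
$- \frac{20644}{N{\left(222 \right)}} - \frac{17568}{11 \cdot 16 \left(-17\right)} = - \frac{20644}{4} - \frac{17568}{11 \cdot 16 \left(-17\right)} = \left(-20644\right) \frac{1}{4} - \frac{17568}{176 \left(-17\right)} = -5161 - \frac{17568}{-2992} = -5161 - - \frac{1098}{187} = -5161 + \frac{1098}{187} = - \frac{964009}{187}$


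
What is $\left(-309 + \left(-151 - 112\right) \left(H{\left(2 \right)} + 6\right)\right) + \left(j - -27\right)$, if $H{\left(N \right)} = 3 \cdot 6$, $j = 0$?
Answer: $-6594$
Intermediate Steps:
$H{\left(N \right)} = 18$
$\left(-309 + \left(-151 - 112\right) \left(H{\left(2 \right)} + 6\right)\right) + \left(j - -27\right) = \left(-309 + \left(-151 - 112\right) \left(18 + 6\right)\right) + \left(0 - -27\right) = \left(-309 - 6312\right) + \left(0 + 27\right) = \left(-309 - 6312\right) + 27 = -6621 + 27 = -6594$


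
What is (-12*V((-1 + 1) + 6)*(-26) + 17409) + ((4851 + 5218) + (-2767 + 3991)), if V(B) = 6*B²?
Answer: 96094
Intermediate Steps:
(-12*V((-1 + 1) + 6)*(-26) + 17409) + ((4851 + 5218) + (-2767 + 3991)) = (-72*((-1 + 1) + 6)²*(-26) + 17409) + ((4851 + 5218) + (-2767 + 3991)) = (-72*(0 + 6)²*(-26) + 17409) + (10069 + 1224) = (-72*6²*(-26) + 17409) + 11293 = (-72*36*(-26) + 17409) + 11293 = (-12*216*(-26) + 17409) + 11293 = (-2592*(-26) + 17409) + 11293 = (67392 + 17409) + 11293 = 84801 + 11293 = 96094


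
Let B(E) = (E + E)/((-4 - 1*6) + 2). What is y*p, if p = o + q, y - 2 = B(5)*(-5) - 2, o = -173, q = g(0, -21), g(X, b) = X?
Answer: -4325/4 ≈ -1081.3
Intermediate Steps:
q = 0
B(E) = -E/4 (B(E) = (2*E)/((-4 - 6) + 2) = (2*E)/(-10 + 2) = (2*E)/(-8) = (2*E)*(-⅛) = -E/4)
y = 25/4 (y = 2 + (-¼*5*(-5) - 2) = 2 + (-5/4*(-5) - 2) = 2 + (25/4 - 2) = 2 + 17/4 = 25/4 ≈ 6.2500)
p = -173 (p = -173 + 0 = -173)
y*p = (25/4)*(-173) = -4325/4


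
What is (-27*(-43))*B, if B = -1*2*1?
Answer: -2322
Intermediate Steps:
B = -2 (B = -2*1 = -2)
(-27*(-43))*B = -27*(-43)*(-2) = 1161*(-2) = -2322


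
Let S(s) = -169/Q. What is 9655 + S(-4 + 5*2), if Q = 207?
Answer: 1998416/207 ≈ 9654.2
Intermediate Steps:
S(s) = -169/207
9655 + S(-4 + 5*2) = 9655 - 169/207 = 1998416/207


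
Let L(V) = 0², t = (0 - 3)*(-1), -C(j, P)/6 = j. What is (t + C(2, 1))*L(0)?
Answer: 0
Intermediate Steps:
C(j, P) = -6*j
t = 3 (t = -3*(-1) = 3)
L(V) = 0
(t + C(2, 1))*L(0) = (3 - 6*2)*0 = (3 - 12)*0 = -9*0 = 0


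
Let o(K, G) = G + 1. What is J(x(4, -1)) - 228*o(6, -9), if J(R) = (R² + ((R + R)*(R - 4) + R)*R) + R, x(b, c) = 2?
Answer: 1818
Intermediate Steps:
o(K, G) = 1 + G
J(R) = R + R² + R*(R + 2*R*(-4 + R)) (J(R) = (R² + ((2*R)*(-4 + R) + R)*R) + R = (R² + (2*R*(-4 + R) + R)*R) + R = (R² + (R + 2*R*(-4 + R))*R) + R = (R² + R*(R + 2*R*(-4 + R))) + R = R + R² + R*(R + 2*R*(-4 + R)))
J(x(4, -1)) - 228*o(6, -9) = 2*(1 - 6*2 + 2*2²) - 228*(1 - 9) = 2*(1 - 12 + 2*4) - 228*(-8) = 2*(1 - 12 + 8) + 1824 = 2*(-3) + 1824 = -6 + 1824 = 1818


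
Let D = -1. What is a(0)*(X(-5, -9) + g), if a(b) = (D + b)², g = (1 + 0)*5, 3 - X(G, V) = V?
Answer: 17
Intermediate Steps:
X(G, V) = 3 - V
g = 5 (g = 1*5 = 5)
a(b) = (-1 + b)²
a(0)*(X(-5, -9) + g) = (-1 + 0)²*((3 - 1*(-9)) + 5) = (-1)²*((3 + 9) + 5) = 1*(12 + 5) = 1*17 = 17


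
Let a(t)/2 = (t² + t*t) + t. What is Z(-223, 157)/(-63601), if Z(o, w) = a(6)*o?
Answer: 34788/63601 ≈ 0.54697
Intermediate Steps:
a(t) = 2*t + 4*t² (a(t) = 2*((t² + t*t) + t) = 2*((t² + t²) + t) = 2*(2*t² + t) = 2*(t + 2*t²) = 2*t + 4*t²)
Z(o, w) = 156*o (Z(o, w) = (2*6*(1 + 2*6))*o = (2*6*(1 + 12))*o = (2*6*13)*o = 156*o)
Z(-223, 157)/(-63601) = (156*(-223))/(-63601) = -34788*(-1/63601) = 34788/63601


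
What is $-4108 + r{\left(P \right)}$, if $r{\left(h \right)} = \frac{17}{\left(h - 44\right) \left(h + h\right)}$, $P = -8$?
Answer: $- \frac{3417839}{832} \approx -4108.0$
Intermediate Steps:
$r{\left(h \right)} = \frac{17}{2 h \left(-44 + h\right)}$ ($r{\left(h \right)} = \frac{17}{\left(-44 + h\right) 2 h} = \frac{17}{2 h \left(-44 + h\right)}$)
$-4108 + r{\left(P \right)} = -4108 + \frac{17}{2 \left(-8\right) \left(-44 - 8\right)} = -4108 + \frac{17}{2} \left(- \frac{1}{8}\right) \frac{1}{-52} = -4108 + \frac{17}{2} \left(- \frac{1}{8}\right) \left(- \frac{1}{52}\right) = -4108 + \frac{17}{832} = - \frac{3417839}{832}$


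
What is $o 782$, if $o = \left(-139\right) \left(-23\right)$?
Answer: $2500054$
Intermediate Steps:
$o = 3197$
$o 782 = 3197 \cdot 782 = 2500054$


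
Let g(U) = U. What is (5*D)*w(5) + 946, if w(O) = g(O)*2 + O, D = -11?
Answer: 121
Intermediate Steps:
w(O) = 3*O (w(O) = O*2 + O = 2*O + O = 3*O)
(5*D)*w(5) + 946 = (5*(-11))*(3*5) + 946 = -55*15 + 946 = -825 + 946 = 121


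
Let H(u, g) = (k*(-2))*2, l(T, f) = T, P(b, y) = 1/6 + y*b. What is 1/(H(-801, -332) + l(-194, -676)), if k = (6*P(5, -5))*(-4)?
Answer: -1/2578 ≈ -0.00038790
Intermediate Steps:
P(b, y) = ⅙ + b*y
k = 596 (k = (6*(⅙ + 5*(-5)))*(-4) = (6*(⅙ - 25))*(-4) = (6*(-149/6))*(-4) = -149*(-4) = 596)
H(u, g) = -2384 (H(u, g) = (596*(-2))*2 = -1192*2 = -2384)
1/(H(-801, -332) + l(-194, -676)) = 1/(-2384 - 194) = 1/(-2578) = -1/2578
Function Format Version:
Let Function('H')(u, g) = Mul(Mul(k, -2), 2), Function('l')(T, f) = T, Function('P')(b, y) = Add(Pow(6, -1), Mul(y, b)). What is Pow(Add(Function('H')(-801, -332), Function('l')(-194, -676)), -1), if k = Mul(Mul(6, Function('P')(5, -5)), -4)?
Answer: Rational(-1, 2578) ≈ -0.00038790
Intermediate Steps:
Function('P')(b, y) = Add(Rational(1, 6), Mul(b, y))
k = 596 (k = Mul(Mul(6, Add(Rational(1, 6), Mul(5, -5))), -4) = Mul(Mul(6, Add(Rational(1, 6), -25)), -4) = Mul(Mul(6, Rational(-149, 6)), -4) = Mul(-149, -4) = 596)
Function('H')(u, g) = -2384 (Function('H')(u, g) = Mul(Mul(596, -2), 2) = Mul(-1192, 2) = -2384)
Pow(Add(Function('H')(-801, -332), Function('l')(-194, -676)), -1) = Pow(Add(-2384, -194), -1) = Pow(-2578, -1) = Rational(-1, 2578)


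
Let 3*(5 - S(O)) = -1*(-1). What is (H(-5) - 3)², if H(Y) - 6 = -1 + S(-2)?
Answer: 400/9 ≈ 44.444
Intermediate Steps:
S(O) = 14/3 (S(O) = 5 - (-1)*(-1)/3 = 5 - ⅓*1 = 5 - ⅓ = 14/3)
H(Y) = 29/3 (H(Y) = 6 + (-1 + 14/3) = 6 + 11/3 = 29/3)
(H(-5) - 3)² = (29/3 - 3)² = (20/3)² = 400/9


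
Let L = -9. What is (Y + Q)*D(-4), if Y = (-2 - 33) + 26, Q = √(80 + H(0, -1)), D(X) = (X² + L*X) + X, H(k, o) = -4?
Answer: -432 + 96*√19 ≈ -13.546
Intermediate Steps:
D(X) = X² - 8*X (D(X) = (X² - 9*X) + X = X² - 8*X)
Q = 2*√19 (Q = √(80 - 4) = √76 = 2*√19 ≈ 8.7178)
Y = -9 (Y = -35 + 26 = -9)
(Y + Q)*D(-4) = (-9 + 2*√19)*(-4*(-8 - 4)) = (-9 + 2*√19)*(-4*(-12)) = (-9 + 2*√19)*48 = -432 + 96*√19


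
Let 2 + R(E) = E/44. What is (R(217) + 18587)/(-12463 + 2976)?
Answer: -817957/417428 ≈ -1.9595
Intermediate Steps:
R(E) = -2 + E/44
(R(217) + 18587)/(-12463 + 2976) = ((-2 + (1/44)*217) + 18587)/(-12463 + 2976) = ((-2 + 217/44) + 18587)/(-9487) = (129/44 + 18587)*(-1/9487) = (817957/44)*(-1/9487) = -817957/417428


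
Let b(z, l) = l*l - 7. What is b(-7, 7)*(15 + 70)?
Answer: 3570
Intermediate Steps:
b(z, l) = -7 + l² (b(z, l) = l² - 7 = -7 + l²)
b(-7, 7)*(15 + 70) = (-7 + 7²)*(15 + 70) = (-7 + 49)*85 = 42*85 = 3570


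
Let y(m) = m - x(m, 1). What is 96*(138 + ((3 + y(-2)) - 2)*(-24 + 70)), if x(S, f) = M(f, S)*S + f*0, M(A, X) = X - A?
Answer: -17664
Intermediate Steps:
x(S, f) = S*(S - f) (x(S, f) = (S - f)*S + f*0 = S*(S - f) + 0 = S*(S - f))
y(m) = m - m*(-1 + m) (y(m) = m - m*(m - 1*1) = m - m*(m - 1) = m - m*(-1 + m))
96*(138 + ((3 + y(-2)) - 2)*(-24 + 70)) = 96*(138 + ((3 - 2*(2 - 1*(-2))) - 2)*(-24 + 70)) = 96*(138 + ((3 - 2*(2 + 2)) - 2)*46) = 96*(138 + ((3 - 2*4) - 2)*46) = 96*(138 + ((3 - 8) - 2)*46) = 96*(138 + (-5 - 2)*46) = 96*(138 - 7*46) = 96*(138 - 322) = 96*(-184) = -17664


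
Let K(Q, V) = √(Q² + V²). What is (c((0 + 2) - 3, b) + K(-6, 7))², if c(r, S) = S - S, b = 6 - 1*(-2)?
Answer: 85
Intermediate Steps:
b = 8 (b = 6 + 2 = 8)
c(r, S) = 0
(c((0 + 2) - 3, b) + K(-6, 7))² = (0 + √((-6)² + 7²))² = (0 + √(36 + 49))² = (0 + √85)² = (√85)² = 85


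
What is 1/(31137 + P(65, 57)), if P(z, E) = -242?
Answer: 1/30895 ≈ 3.2368e-5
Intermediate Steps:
1/(31137 + P(65, 57)) = 1/(31137 - 242) = 1/30895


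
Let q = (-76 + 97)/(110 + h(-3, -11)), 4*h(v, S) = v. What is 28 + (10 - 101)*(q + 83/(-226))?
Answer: 4338453/98762 ≈ 43.928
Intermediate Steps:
h(v, S) = v/4
q = 84/437 (q = (-76 + 97)/(110 + (¼)*(-3)) = 21/(110 - ¾) = 21/(437/4) = 21*(4/437) = 84/437 ≈ 0.19222)
28 + (10 - 101)*(q + 83/(-226)) = 28 + (10 - 101)*(84/437 + 83/(-226)) = 28 - 91*(84/437 + 83*(-1/226)) = 28 - 91*(84/437 - 83/226) = 28 - 91*(-17287/98762) = 28 + 1573117/98762 = 4338453/98762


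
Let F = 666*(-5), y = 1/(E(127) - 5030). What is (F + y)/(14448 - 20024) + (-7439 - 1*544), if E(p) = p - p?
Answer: -223884686339/28047280 ≈ -7982.4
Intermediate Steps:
E(p) = 0
y = -1/5030 (y = 1/(0 - 5030) = 1/(-5030) = -1/5030 ≈ -0.00019881)
F = -3330
(F + y)/(14448 - 20024) + (-7439 - 1*544) = (-3330 - 1/5030)/(14448 - 20024) + (-7439 - 1*544) = -16749901/5030/(-5576) + (-7439 - 544) = -16749901/5030*(-1/5576) - 7983 = 16749901/28047280 - 7983 = -223884686339/28047280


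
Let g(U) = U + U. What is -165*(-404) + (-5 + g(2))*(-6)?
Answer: 66666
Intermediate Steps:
g(U) = 2*U
-165*(-404) + (-5 + g(2))*(-6) = -165*(-404) + (-5 + 2*2)*(-6) = 66660 + (-5 + 4)*(-6) = 66660 - 1*(-6) = 66660 + 6 = 66666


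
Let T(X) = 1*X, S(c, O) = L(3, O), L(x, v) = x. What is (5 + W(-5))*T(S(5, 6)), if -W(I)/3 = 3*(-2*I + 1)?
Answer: -282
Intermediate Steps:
W(I) = -9 + 18*I (W(I) = -9*(-2*I + 1) = -9*(1 - 2*I) = -3*(3 - 6*I) = -9 + 18*I)
S(c, O) = 3
T(X) = X
(5 + W(-5))*T(S(5, 6)) = (5 + (-9 + 18*(-5)))*3 = (5 + (-9 - 90))*3 = (5 - 99)*3 = -94*3 = -282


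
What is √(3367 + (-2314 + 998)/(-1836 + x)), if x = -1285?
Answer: 3*√3644538387/3121 ≈ 58.029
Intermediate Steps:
√(3367 + (-2314 + 998)/(-1836 + x)) = √(3367 + (-2314 + 998)/(-1836 - 1285)) = √(3367 - 1316/(-3121)) = √(3367 - 1316*(-1/3121)) = √(3367 + 1316/3121) = √(10509723/3121) = 3*√3644538387/3121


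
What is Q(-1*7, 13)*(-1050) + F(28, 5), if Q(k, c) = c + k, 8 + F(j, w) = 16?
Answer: -6292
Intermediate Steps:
F(j, w) = 8 (F(j, w) = -8 + 16 = 8)
Q(-1*7, 13)*(-1050) + F(28, 5) = (13 - 1*7)*(-1050) + 8 = (13 - 7)*(-1050) + 8 = 6*(-1050) + 8 = -6300 + 8 = -6292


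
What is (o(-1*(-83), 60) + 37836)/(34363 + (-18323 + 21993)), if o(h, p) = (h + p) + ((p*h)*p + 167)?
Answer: 336946/38033 ≈ 8.8593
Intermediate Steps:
o(h, p) = 167 + h + p + h*p**2 (o(h, p) = (h + p) + ((h*p)*p + 167) = (h + p) + (h*p**2 + 167) = (h + p) + (167 + h*p**2) = 167 + h + p + h*p**2)
(o(-1*(-83), 60) + 37836)/(34363 + (-18323 + 21993)) = ((167 - 1*(-83) + 60 - 1*(-83)*60**2) + 37836)/(34363 + (-18323 + 21993)) = ((167 + 83 + 60 + 83*3600) + 37836)/(34363 + 3670) = ((167 + 83 + 60 + 298800) + 37836)/38033 = (299110 + 37836)*(1/38033) = 336946*(1/38033) = 336946/38033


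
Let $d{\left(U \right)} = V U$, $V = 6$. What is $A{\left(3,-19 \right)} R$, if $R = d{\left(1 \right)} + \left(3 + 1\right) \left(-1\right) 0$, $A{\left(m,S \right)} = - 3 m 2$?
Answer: $-108$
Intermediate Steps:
$A{\left(m,S \right)} = - 6 m$
$d{\left(U \right)} = 6 U$
$R = 6$ ($R = 6 \cdot 1 + \left(3 + 1\right) \left(-1\right) 0 = 6 + 4 \left(-1\right) 0 = 6 - 0 = 6 + 0 = 6$)
$A{\left(3,-19 \right)} R = \left(-6\right) 3 \cdot 6 = \left(-18\right) 6 = -108$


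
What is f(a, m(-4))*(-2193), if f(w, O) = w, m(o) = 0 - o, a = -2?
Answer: 4386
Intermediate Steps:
m(o) = -o
f(a, m(-4))*(-2193) = -2*(-2193) = 4386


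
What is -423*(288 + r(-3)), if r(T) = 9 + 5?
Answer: -127746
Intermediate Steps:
r(T) = 14
-423*(288 + r(-3)) = -423*(288 + 14) = -423*302 = -127746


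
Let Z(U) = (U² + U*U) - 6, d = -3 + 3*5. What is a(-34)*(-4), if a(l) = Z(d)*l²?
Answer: -1303968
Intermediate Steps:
d = 12 (d = -3 + 15 = 12)
Z(U) = -6 + 2*U² (Z(U) = (U² + U²) - 6 = 2*U² - 6 = -6 + 2*U²)
a(l) = 282*l² (a(l) = (-6 + 2*12²)*l² = (-6 + 2*144)*l² = (-6 + 288)*l² = 282*l²)
a(-34)*(-4) = (282*(-34)²)*(-4) = (282*1156)*(-4) = 325992*(-4) = -1303968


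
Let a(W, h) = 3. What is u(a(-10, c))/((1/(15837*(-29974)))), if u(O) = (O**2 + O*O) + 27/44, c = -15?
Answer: -194388928461/22 ≈ -8.8359e+9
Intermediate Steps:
u(O) = 27/44 + 2*O**2 (u(O) = (O**2 + O**2) + 27*(1/44) = 2*O**2 + 27/44 = 27/44 + 2*O**2)
u(a(-10, c))/((1/(15837*(-29974)))) = (27/44 + 2*3**2)/((1/(15837*(-29974)))) = (27/44 + 2*9)/(((1/15837)*(-1/29974))) = (27/44 + 18)/(-1/474698238) = (819/44)*(-474698238) = -194388928461/22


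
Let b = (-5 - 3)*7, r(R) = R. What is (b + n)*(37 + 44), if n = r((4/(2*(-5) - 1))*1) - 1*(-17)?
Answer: -35073/11 ≈ -3188.5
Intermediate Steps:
b = -56 (b = -8*7 = -56)
n = 183/11 (n = (4/(2*(-5) - 1))*1 - 1*(-17) = (4/(-10 - 1))*1 + 17 = (4/(-11))*1 + 17 = (4*(-1/11))*1 + 17 = -4/11*1 + 17 = -4/11 + 17 = 183/11 ≈ 16.636)
(b + n)*(37 + 44) = (-56 + 183/11)*(37 + 44) = -433/11*81 = -35073/11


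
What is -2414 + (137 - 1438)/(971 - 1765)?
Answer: -1915415/794 ≈ -2412.4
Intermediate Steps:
-2414 + (137 - 1438)/(971 - 1765) = -2414 - 1301/(-794) = -2414 - 1301*(-1/794) = -2414 + 1301/794 = -1915415/794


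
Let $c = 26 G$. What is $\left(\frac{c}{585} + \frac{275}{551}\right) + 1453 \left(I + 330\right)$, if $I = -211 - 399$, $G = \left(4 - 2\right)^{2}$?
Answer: $- \frac{10087581017}{24795} \approx -4.0684 \cdot 10^{5}$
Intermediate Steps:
$G = 4$ ($G = 2^{2} = 4$)
$I = -610$ ($I = -211 - 399 = -610$)
$c = 104$ ($c = 26 \cdot 4 = 104$)
$\left(\frac{c}{585} + \frac{275}{551}\right) + 1453 \left(I + 330\right) = \left(\frac{104}{585} + \frac{275}{551}\right) + 1453 \left(-610 + 330\right) = \left(104 \cdot \frac{1}{585} + 275 \cdot \frac{1}{551}\right) + 1453 \left(-280\right) = \left(\frac{8}{45} + \frac{275}{551}\right) - 406840 = \frac{16783}{24795} - 406840 = - \frac{10087581017}{24795}$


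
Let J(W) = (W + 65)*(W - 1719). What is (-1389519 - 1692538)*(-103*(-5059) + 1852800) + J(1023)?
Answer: -7316424982237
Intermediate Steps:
J(W) = (-1719 + W)*(65 + W) (J(W) = (65 + W)*(-1719 + W) = (-1719 + W)*(65 + W))
(-1389519 - 1692538)*(-103*(-5059) + 1852800) + J(1023) = (-1389519 - 1692538)*(-103*(-5059) + 1852800) + (-111735 + 1023**2 - 1654*1023) = -3082057*(521077 + 1852800) + (-111735 + 1046529 - 1692042) = -3082057*2373877 - 757248 = -7316424224989 - 757248 = -7316424982237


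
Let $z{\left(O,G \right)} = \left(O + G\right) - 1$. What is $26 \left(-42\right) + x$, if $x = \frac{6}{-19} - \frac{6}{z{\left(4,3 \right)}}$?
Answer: $- \frac{20773}{19} \approx -1093.3$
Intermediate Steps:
$z{\left(O,G \right)} = -1 + G + O$ ($z{\left(O,G \right)} = \left(G + O\right) - 1 = -1 + G + O$)
$x = - \frac{25}{19}$ ($x = \frac{6}{-19} - \frac{6}{-1 + 3 + 4} = 6 \left(- \frac{1}{19}\right) - \frac{6}{6} = - \frac{6}{19} - 1 = - \frac{25}{19} \approx -1.3158$)
$26 \left(-42\right) + x = 26 \left(-42\right) - \frac{25}{19} = -1092 - \frac{25}{19} = - \frac{20773}{19}$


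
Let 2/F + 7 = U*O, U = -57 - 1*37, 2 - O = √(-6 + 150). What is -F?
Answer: -2/933 ≈ -0.0021436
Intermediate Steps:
O = -10 (O = 2 - √(-6 + 150) = 2 - √144 = 2 - 1*12 = 2 - 12 = -10)
U = -94 (U = -57 - 37 = -94)
F = 2/933 (F = 2/(-7 - 94*(-10)) = 2/(-7 + 940) = 2/933 ≈ 0.0021436)
-F = -1*2/933 = -2/933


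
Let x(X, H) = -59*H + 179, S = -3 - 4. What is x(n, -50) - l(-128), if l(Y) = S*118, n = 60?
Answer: 3955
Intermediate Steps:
S = -7
l(Y) = -826 (l(Y) = -7*118 = -826)
x(X, H) = 179 - 59*H
x(n, -50) - l(-128) = (179 - 59*(-50)) - 1*(-826) = (179 + 2950) + 826 = 3129 + 826 = 3955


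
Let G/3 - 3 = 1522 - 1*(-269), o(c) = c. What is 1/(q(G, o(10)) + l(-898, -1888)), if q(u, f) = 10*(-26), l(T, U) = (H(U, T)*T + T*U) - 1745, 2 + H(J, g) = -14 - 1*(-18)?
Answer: 1/1691623 ≈ 5.9115e-7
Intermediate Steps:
H(J, g) = 2 (H(J, g) = -2 + (-14 - 1*(-18)) = -2 + (-14 + 18) = -2 + 4 = 2)
l(T, U) = -1745 + 2*T + T*U (l(T, U) = (2*T + T*U) - 1745 = -1745 + 2*T + T*U)
G = 5382 (G = 9 + 3*(1522 - 1*(-269)) = 9 + 3*(1522 + 269) = 9 + 3*1791 = 9 + 5373 = 5382)
q(u, f) = -260
1/(q(G, o(10)) + l(-898, -1888)) = 1/(-260 + (-1745 + 2*(-898) - 898*(-1888))) = 1/(-260 + (-1745 - 1796 + 1695424)) = 1/(-260 + 1691883) = 1/1691623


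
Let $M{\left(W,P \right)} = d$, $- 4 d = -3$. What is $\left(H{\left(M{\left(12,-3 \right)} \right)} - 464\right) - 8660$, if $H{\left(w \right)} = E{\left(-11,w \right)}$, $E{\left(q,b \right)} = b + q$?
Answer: $- \frac{36537}{4} \approx -9134.3$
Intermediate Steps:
$d = \frac{3}{4}$ ($d = \left(- \frac{1}{4}\right) \left(-3\right) = \frac{3}{4} \approx 0.75$)
$M{\left(W,P \right)} = \frac{3}{4}$
$H{\left(w \right)} = -11 + w$ ($H{\left(w \right)} = w - 11 = -11 + w$)
$\left(H{\left(M{\left(12,-3 \right)} \right)} - 464\right) - 8660 = \left(\left(-11 + \frac{3}{4}\right) - 464\right) - 8660 = \left(- \frac{41}{4} - 464\right) - 8660 = - \frac{1897}{4} - 8660 = - \frac{36537}{4}$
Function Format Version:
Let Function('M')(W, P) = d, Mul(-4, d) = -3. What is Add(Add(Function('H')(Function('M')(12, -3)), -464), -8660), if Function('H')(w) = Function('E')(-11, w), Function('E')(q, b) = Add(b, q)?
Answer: Rational(-36537, 4) ≈ -9134.3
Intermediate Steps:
d = Rational(3, 4) (d = Mul(Rational(-1, 4), -3) = Rational(3, 4) ≈ 0.75000)
Function('M')(W, P) = Rational(3, 4)
Function('H')(w) = Add(-11, w) (Function('H')(w) = Add(w, -11) = Add(-11, w))
Add(Add(Function('H')(Function('M')(12, -3)), -464), -8660) = Add(Add(Add(-11, Rational(3, 4)), -464), -8660) = Add(Add(Rational(-41, 4), -464), -8660) = Add(Rational(-1897, 4), -8660) = Rational(-36537, 4)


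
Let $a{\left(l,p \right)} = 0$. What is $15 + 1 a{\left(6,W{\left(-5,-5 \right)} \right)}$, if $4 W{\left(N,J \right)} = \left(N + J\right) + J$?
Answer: $15$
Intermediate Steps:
$W{\left(N,J \right)} = \frac{J}{2} + \frac{N}{4}$ ($W{\left(N,J \right)} = \frac{\left(N + J\right) + J}{4} = \frac{\left(J + N\right) + J}{4} = \frac{N + 2 J}{4} = \frac{J}{2} + \frac{N}{4}$)
$15 + 1 a{\left(6,W{\left(-5,-5 \right)} \right)} = 15 + 1 \cdot 0 = 15 + 0 = 15$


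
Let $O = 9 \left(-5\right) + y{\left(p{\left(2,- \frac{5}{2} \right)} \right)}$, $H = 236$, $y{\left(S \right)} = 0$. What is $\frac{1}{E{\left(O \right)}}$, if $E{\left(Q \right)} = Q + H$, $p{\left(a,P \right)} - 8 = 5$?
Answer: $\frac{1}{191} \approx 0.0052356$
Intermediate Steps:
$p{\left(a,P \right)} = 13$ ($p{\left(a,P \right)} = 8 + 5 = 13$)
$O = -45$ ($O = 9 \left(-5\right) + 0 = -45 + 0 = -45$)
$E{\left(Q \right)} = 236 + Q$ ($E{\left(Q \right)} = Q + 236 = 236 + Q$)
$\frac{1}{E{\left(O \right)}} = \frac{1}{236 - 45} = \frac{1}{191}$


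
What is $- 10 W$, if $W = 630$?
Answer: $-6300$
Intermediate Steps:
$- 10 W = \left(-10\right) 630 = -6300$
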